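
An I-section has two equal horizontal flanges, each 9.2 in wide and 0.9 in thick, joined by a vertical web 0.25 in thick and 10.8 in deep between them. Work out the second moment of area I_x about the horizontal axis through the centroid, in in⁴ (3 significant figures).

Treat the section as a set of non-overlapping primitives; coordinates are from the bounding-box lower-left.
Bottom flange: 9.2 × 0.9, A = 8.28 in², y = 0.45 in, Ī = 0.5589 in⁴.
Web: 0.25 × 10.8, A = 2.7 in², y = 6.3 in, Ī = 26.244 in⁴.
Top flange: 9.2 × 0.9, A = 8.28 in², y = 12.15 in, Ī = 0.5589 in⁴.
By symmetry the centroid is at mid-height, ȳ = 6.3 in.
Transfer each piece to the horizontal axis through the centroid using Ī + A·d² with d = y − 6.3:
  bottom flange: d = -5.85 in → contributes +283.92 in⁴
  web: d = 0 in → contributes +26.244 in⁴
  top flange: d = 5.85 in → contributes +283.92 in⁴
Total I = 594.09 in⁴.

I_x ≈ 594 in⁴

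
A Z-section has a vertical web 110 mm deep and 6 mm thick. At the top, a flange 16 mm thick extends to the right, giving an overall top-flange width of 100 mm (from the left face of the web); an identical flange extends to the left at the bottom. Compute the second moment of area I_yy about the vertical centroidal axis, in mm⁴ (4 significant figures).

Treat the section as a set of non-overlapping primitives; coordinates are from the bounding-box lower-left.
Web: 6 × 110, A = 660 mm², x = 97 mm, Ī = 1 980 mm⁴.
Top flange (beyond web): 94 × 16, A = 1 504 mm², x = 147 mm, Ī = 1 107 445 mm⁴.
Bottom flange (beyond web): 94 × 16, A = 1 504 mm², x = 47 mm, Ī = 1 107 445 mm⁴.
Centroid: x̄ = ΣA·x / ΣA = 97 mm.
Transfer each piece to the vertical centroidal axis using Ī + A·d² with d = x − 97:
  web: d = 0 mm → contributes +1 980 mm⁴
  top flange (beyond web): d = 50 mm → contributes +4 867 445 mm⁴
  bottom flange (beyond web): d = -50 mm → contributes +4 867 445 mm⁴
Total I = 9 736 871 mm⁴.

I_yy ≈ 9.737 × 10⁶ mm⁴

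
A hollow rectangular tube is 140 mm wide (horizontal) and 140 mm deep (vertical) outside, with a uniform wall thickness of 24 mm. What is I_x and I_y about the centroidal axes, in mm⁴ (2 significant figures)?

I_x ≈ 2.6 × 10⁷ mm⁴, I_y ≈ 2.6 × 10⁷ mm⁴

Break the section into simple shapes (no overlaps), measuring from the bottom-left corner of the bounding box.
Outer rectangle: 140 × 140, A = 19 600 mm², y = 70 mm, Ī = 32 013 333 mm⁴.
Inner void (subtracted): 92 × 92, A = 8 464 mm², y = 70 mm, Ī = 5 969 941 mm⁴.
By symmetry the centroid is at mid-height, ȳ = 70 mm.
All pieces are centred on the centroidal x-axis, so I = ΣĪ (holes subtracted) = 26 043 392 mm⁴.
Repeating about the centroidal y-axis gives I_y = 26 043 392 mm⁴.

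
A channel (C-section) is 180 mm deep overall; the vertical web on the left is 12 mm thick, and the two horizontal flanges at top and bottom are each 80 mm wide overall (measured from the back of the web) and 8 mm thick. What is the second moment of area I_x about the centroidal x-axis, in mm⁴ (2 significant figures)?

I_x ≈ 1.4 × 10⁷ mm⁴

Split into non-overlapping primitives; take the origin at the lower-left of the bounding box.
Web: 12 × 180, A = 2 160 mm², y = 90 mm, Ī = 5 832 000 mm⁴.
Top flange (beyond web): 68 × 8, A = 544 mm², y = 176 mm, Ī = 2 901 mm⁴.
Bottom flange (beyond web): 68 × 8, A = 544 mm², y = 4 mm, Ī = 2 901 mm⁴.
By symmetry the centroid is at mid-height, ȳ = 90 mm.
Transfer each piece to the centroidal x-axis using Ī + A·d² with d = y − 90:
  web: d = 0 mm → contributes +5 832 000 mm⁴
  top flange (beyond web): d = 86 mm → contributes +4 026 325 mm⁴
  bottom flange (beyond web): d = -86 mm → contributes +4 026 325 mm⁴
Total I = 13 884 651 mm⁴.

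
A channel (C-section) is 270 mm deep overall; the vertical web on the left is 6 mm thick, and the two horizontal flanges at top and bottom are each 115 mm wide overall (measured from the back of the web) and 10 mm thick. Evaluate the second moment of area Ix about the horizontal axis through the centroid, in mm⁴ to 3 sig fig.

Ix ≈ 4.67 × 10⁷ mm⁴

Decompose the section into non-overlapping parts with the origin at the bottom-left of its bounding rectangle.
Web: 6 × 270, A = 1 620 mm², y = 135 mm, Ī = 9 841 500 mm⁴.
Top flange (beyond web): 109 × 10, A = 1 090 mm², y = 265 mm, Ī = 9083.3 mm⁴.
Bottom flange (beyond web): 109 × 10, A = 1 090 mm², y = 5 mm, Ī = 9083.3 mm⁴.
By symmetry the centroid is at mid-height, ȳ = 135 mm.
Transfer each piece to the horizontal axis through the centroid using Ī + A·d² with d = y − 135:
  web: d = 0 mm → contributes +9 841 500 mm⁴
  top flange (beyond web): d = 130 mm → contributes +18 430 083 mm⁴
  bottom flange (beyond web): d = -130 mm → contributes +18 430 083 mm⁴
Total I = 46 701 667 mm⁴.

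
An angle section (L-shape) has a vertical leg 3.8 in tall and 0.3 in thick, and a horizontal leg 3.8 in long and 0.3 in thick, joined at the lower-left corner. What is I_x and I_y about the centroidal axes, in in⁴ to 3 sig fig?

I_x ≈ 3.05 in⁴, I_y ≈ 3.05 in⁴

Treat the section as a set of non-overlapping primitives; coordinates are from the bounding-box lower-left.
Vertical leg: 0.3 × 3.8, A = 1.14 in², y = 1.9 in, Ī = 1.3718 in⁴.
Horizontal leg (remainder): 3.5 × 0.3, A = 1.05 in², y = 0.15 in, Ī = 0.007875 in⁴.
Centroid: ȳ = ΣA·y / ΣA = 1.061 in.
Transfer each piece to the centroidal x-axis using Ī + A·d² with d = y − 1.061:
  vertical leg: d = 0.83904 in → contributes +2.1743 in⁴
  horizontal leg (remainder): d = -0.91096 in → contributes +0.87921 in⁴
Total I = 3.0536 in⁴.
For the y-axis: x̄ = 1.061 in.
Repeating about the centroidal y-axis gives I_y = 3.0536 in⁴.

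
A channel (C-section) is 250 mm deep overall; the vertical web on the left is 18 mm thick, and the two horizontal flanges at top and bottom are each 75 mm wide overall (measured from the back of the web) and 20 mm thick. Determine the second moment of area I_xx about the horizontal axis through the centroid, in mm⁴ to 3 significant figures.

Break the section into simple shapes (no overlaps), measuring from the bottom-left corner of the bounding box.
Web: 18 × 250, A = 4 500 mm², y = 125 mm, Ī = 23 437 500 mm⁴.
Top flange (beyond web): 57 × 20, A = 1 140 mm², y = 240 mm, Ī = 38 000 mm⁴.
Bottom flange (beyond web): 57 × 20, A = 1 140 mm², y = 10 mm, Ī = 38 000 mm⁴.
By symmetry the centroid is at mid-height, ȳ = 125 mm.
Transfer each piece to the horizontal axis through the centroid using Ī + A·d² with d = y − 125:
  web: d = 0 mm → contributes +23 437 500 mm⁴
  top flange (beyond web): d = 115 mm → contributes +15 114 500 mm⁴
  bottom flange (beyond web): d = -115 mm → contributes +15 114 500 mm⁴
Total I = 53 666 500 mm⁴.

I_xx ≈ 5.37 × 10⁷ mm⁴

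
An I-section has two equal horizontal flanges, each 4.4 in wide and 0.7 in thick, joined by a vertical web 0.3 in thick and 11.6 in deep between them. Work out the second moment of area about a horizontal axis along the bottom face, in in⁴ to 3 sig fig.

I_base ≈ 680 in⁴

Break the section into simple shapes (no overlaps), measuring from the bottom-left corner of the bounding box.
Bottom flange: 4.4 × 0.7, A = 3.08 in², y = 0.35 in, Ī = 0.12577 in⁴.
Web: 0.3 × 11.6, A = 3.48 in², y = 6.5 in, Ī = 39.022 in⁴.
Top flange: 4.4 × 0.7, A = 3.08 in², y = 12.65 in, Ī = 0.12577 in⁴.
Transfer each piece to a horizontal axis along the bottom face using Ī + A·d² with d = y − 0:
  bottom flange: d = 0.35 in → contributes +0.50307 in⁴
  web: d = 6.5 in → contributes +186.05 in⁴
  top flange: d = 12.65 in → contributes +493 in⁴
Total I = 679.55 in⁴.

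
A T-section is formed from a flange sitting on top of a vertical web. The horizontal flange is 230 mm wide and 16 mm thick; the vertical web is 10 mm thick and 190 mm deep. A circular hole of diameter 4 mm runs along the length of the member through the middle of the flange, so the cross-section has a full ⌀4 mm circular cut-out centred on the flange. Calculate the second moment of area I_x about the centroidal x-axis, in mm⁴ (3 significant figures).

I_x ≈ 1.91 × 10⁷ mm⁴

Decompose the section into non-overlapping parts with the origin at the bottom-left of its bounding rectangle.
Flange: 230 × 16, A = 3 680 mm², y = 198 mm, Ī = 78 507 mm⁴.
Web: 10 × 190, A = 1 900 mm², y = 95 mm, Ī = 5 715 833 mm⁴.
Hole (subtracted): ⌀4, A = 12.566 mm², y = 198 mm, Ī = 12.566 mm⁴.
Centroid: ȳ = ΣA·y / ΣA = 162.85 mm.
Transfer each piece to the centroidal x-axis using Ī + A·d² with d = y − 162.85:
  flange: d = 35.151 mm → contributes +4 625 448 mm⁴
  web: d = -67.849 mm → contributes +14 462 498 mm⁴
  hole: d = 35.151 mm → contributes −15 539 mm⁴
Total I = 19 072 407 mm⁴.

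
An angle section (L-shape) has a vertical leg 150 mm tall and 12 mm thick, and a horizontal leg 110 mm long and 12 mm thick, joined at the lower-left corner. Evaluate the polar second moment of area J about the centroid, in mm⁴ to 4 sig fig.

J ≈ 9.890 × 10⁶ mm⁴

Decompose the section into non-overlapping parts with the origin at the bottom-left of its bounding rectangle.
Vertical leg: 12 × 150, A = 1 800 mm², y = 75 mm, Ī = 3 375 000 mm⁴.
Horizontal leg (remainder): 98 × 12, A = 1 176 mm², y = 6 mm, Ī = 14 112 mm⁴.
Centroid: ȳ = ΣA·y / ΣA = 47.7339 mm.
Transfer each piece to the centroidal x-axis using Ī + A·d² with d = y − 47.7339:
  vertical leg: d = 27.2661 mm → contributes +4 713 195 mm⁴
  horizontal leg (remainder): d = -41.7339 mm → contributes +2 062 370 mm⁴
Total I = 6 775 565 mm⁴.
For the y-axis: x̄ = 27.7339 mm.
Repeating about the centroidal y-axis gives I_y = 3 114 445 mm⁴.
Polar second moment: J = I_x + I_y = 9 890 010 mm⁴.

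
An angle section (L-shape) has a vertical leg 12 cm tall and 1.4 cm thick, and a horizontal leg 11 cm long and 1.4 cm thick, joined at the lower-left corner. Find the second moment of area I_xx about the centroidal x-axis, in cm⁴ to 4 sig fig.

I_xx ≈ 413.5 cm⁴

Decompose the section into non-overlapping parts with the origin at the bottom-left of its bounding rectangle.
Vertical leg: 1.4 × 12, A = 16.8 cm², y = 6 cm, Ī = 201.6 cm⁴.
Horizontal leg (remainder): 9.6 × 1.4, A = 13.44 cm², y = 0.7 cm, Ī = 2.1952 cm⁴.
Centroid: ȳ = ΣA·y / ΣA = 3.64444 cm.
Transfer each piece to the centroidal x-axis using Ī + A·d² with d = y − 3.64444:
  vertical leg: d = 2.35556 cm → contributes +294.817 cm⁴
  horizontal leg (remainder): d = -2.94444 cm → contributes +118.717 cm⁴
Total I = 413.534 cm⁴.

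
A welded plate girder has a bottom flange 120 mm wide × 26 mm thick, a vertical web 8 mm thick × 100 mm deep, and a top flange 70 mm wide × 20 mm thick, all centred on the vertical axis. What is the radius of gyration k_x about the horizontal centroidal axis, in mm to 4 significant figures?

Break the section into simple shapes (no overlaps), measuring from the bottom-left corner of the bounding box.
Bottom plate: 120 × 26, A = 3 120 mm², y = 13 mm, Ī = 175 760 mm⁴.
Web plate: 8 × 100, A = 800 mm², y = 76 mm, Ī = 666 667 mm⁴.
Top plate: 70 × 20, A = 1 400 mm², y = 136 mm, Ī = 46666.7 mm⁴.
Centroid: ȳ = ΣA·y / ΣA = 54.8421 mm.
Transfer each piece to the horizontal centroidal axis using Ī + A·d² with d = y − 54.8421:
  bottom plate: d = -41.8421 mm → contributes +5 638 137 mm⁴
  web plate: d = 21.1579 mm → contributes +1 024 792 mm⁴
  top plate: d = 81.1579 mm → contributes +9 267 912 mm⁴
Total I = 15 930 841 mm⁴.
Radius of gyration: k = √(I/A) = √(15 930 841 / 5 320) = 54.7222 mm.

k_x ≈ 54.72 mm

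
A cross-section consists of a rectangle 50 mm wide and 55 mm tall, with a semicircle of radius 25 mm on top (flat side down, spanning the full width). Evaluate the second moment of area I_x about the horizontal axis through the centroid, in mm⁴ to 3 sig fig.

Break the section into simple shapes (no overlaps), measuring from the bottom-left corner of the bounding box.
Rectangular body: 50 × 55, A = 2 750 mm², y = 27.5 mm, Ī = 693 229 mm⁴.
Semicircular cap: semicircle r = 25, A = 981.75 mm², y = 65.61 mm, Ī = 42 874 mm⁴.
Centroid: ȳ = ΣA·y / ΣA = 37.526 mm.
Transfer each piece to the horizontal axis through the centroid using Ī + A·d² with d = y − 37.526:
  rectangular body: d = -10.026 mm → contributes +969 664 mm⁴
  semicircular cap: d = 28.084 mm → contributes +817 204 mm⁴
Total I = 1 786 868 mm⁴.

I_x ≈ 1.79 × 10⁶ mm⁴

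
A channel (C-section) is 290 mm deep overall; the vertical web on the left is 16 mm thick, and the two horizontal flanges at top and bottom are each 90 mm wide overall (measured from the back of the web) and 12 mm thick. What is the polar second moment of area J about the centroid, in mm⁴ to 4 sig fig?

Split into non-overlapping primitives; take the origin at the lower-left of the bounding box.
Web: 16 × 290, A = 4 640 mm², y = 145 mm, Ī = 32 518 667 mm⁴.
Top flange (beyond web): 74 × 12, A = 888 mm², y = 284 mm, Ī = 10 656 mm⁴.
Bottom flange (beyond web): 74 × 12, A = 888 mm², y = 6 mm, Ī = 10 656 mm⁴.
By symmetry the centroid is at mid-height, ȳ = 145 mm.
Transfer each piece to the centroidal x-axis using Ī + A·d² with d = y − 145:
  web: d = 0 mm → contributes +32 518 667 mm⁴
  top flange (beyond web): d = 139 mm → contributes +17 167 704 mm⁴
  bottom flange (beyond web): d = -139 mm → contributes +17 167 704 mm⁴
Total I = 66 854 075 mm⁴.
For the y-axis: x̄ = 20.4564 mm.
Repeating about the centroidal y-axis gives I_y = 3 510 322 mm⁴.
Polar second moment: J = I_x + I_y = 70 364 397 mm⁴.

J ≈ 7.036 × 10⁷ mm⁴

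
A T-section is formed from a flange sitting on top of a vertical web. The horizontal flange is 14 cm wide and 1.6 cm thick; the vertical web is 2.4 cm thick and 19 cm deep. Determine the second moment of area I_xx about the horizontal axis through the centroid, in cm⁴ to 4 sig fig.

Split into non-overlapping primitives; take the origin at the lower-left of the bounding box.
Flange: 14 × 1.6, A = 22.4 cm², y = 19.8 cm, Ī = 4.77867 cm⁴.
Web: 2.4 × 19, A = 45.6 cm², y = 9.5 cm, Ī = 1371.8 cm⁴.
Centroid: ȳ = ΣA·y / ΣA = 12.8929 cm.
Transfer each piece to the horizontal axis through the centroid using Ī + A·d² with d = y − 12.8929:
  flange: d = 6.90706 cm → contributes +1073.43 cm⁴
  web: d = -3.39294 cm → contributes +1896.75 cm⁴
Total I = 2970.18 cm⁴.

I_xx ≈ 2970 cm⁴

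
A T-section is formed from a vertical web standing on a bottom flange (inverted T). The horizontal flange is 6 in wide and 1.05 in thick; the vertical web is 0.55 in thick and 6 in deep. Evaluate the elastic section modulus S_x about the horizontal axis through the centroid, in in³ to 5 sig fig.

Decompose the section into non-overlapping parts with the origin at the bottom-left of its bounding rectangle.
Flange: 6 × 1.05, A = 6.3 in², y = 0.525 in, Ī = 0.5788125 in⁴.
Web: 0.55 × 6, A = 3.3 in², y = 4.05 in, Ī = 9.9 in⁴.
Centroid: ȳ = ΣA·y / ΣA = 1.736719 in.
Transfer each piece to the horizontal axis through the centroid using Ī + A·d² with d = y − 1.736719:
  flange: d = -1.211719 in → contributes +9.828865 in⁴
  web: d = 2.313281 in → contributes +27.55919 in⁴
Total I = 37.38806 in⁴.
Extreme fibre distance c = 5.313281 in; S = I/c = 7.036717 in³.

S_x ≈ 7.0367 in³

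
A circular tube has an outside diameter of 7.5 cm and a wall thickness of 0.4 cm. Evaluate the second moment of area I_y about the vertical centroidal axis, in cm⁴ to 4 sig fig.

Split into non-overlapping primitives; take the origin at the lower-left of the bounding box.
Outer circle: ⌀7.5, A = 44.1786 cm², x = 3.75 cm, Ī = 155.316 cm⁴.
Bore (subtracted): ⌀6.7, A = 35.2565 cm², x = 3.75 cm, Ī = 98.9166 cm⁴.
By symmetry the centroid is at mid-width, x̄ = 3.75 cm.
All pieces are centred on the vertical centroidal axis, so I = ΣĪ (holes subtracted) = 56.399 cm⁴.

I_y ≈ 56.40 cm⁴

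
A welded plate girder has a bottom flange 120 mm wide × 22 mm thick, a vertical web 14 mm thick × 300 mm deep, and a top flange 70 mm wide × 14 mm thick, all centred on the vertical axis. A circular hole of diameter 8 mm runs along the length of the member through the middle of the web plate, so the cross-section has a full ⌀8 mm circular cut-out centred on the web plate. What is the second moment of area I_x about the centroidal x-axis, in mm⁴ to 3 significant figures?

Treat the section as a set of non-overlapping primitives; coordinates are from the bounding-box lower-left.
Bottom plate: 120 × 22, A = 2 640 mm², y = 11 mm, Ī = 106 480 mm⁴.
Web plate: 14 × 300, A = 4 200 mm², y = 172 mm, Ī = 31 500 000 mm⁴.
Top plate: 70 × 14, A = 980 mm², y = 329 mm, Ī = 16 007 mm⁴.
Hole (subtracted): ⌀8, A = 50.265 mm², y = 172 mm, Ī = 201.06 mm⁴.
Centroid: ȳ = ΣA·y / ΣA = 137.1 mm.
Transfer each piece to the centroidal x-axis using Ī + A·d² with d = y − 137.1:
  bottom plate: d = -126.1 mm → contributes +42 084 281 mm⁴
  web plate: d = 34.902 mm → contributes +36 616 256 mm⁴
  top plate: d = 191.9 mm → contributes +36 105 892 mm⁴
  hole: d = 34.902 mm → contributes −61 432 mm⁴
Total I = 114 744 996 mm⁴.

I_x ≈ 1.15 × 10⁸ mm⁴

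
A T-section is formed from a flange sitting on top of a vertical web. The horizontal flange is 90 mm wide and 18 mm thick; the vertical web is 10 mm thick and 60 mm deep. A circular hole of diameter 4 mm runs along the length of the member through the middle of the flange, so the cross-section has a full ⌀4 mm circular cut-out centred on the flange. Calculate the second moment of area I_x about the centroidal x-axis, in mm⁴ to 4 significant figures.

I_x ≈ 8.883 × 10⁵ mm⁴

Decompose the section into non-overlapping parts with the origin at the bottom-left of its bounding rectangle.
Flange: 90 × 18, A = 1 620 mm², y = 69 mm, Ī = 43 740 mm⁴.
Web: 10 × 60, A = 600 mm², y = 30 mm, Ī = 180 000 mm⁴.
Hole (subtracted): ⌀4, A = 12.5664 mm², y = 69 mm, Ī = 12.5664 mm⁴.
Centroid: ȳ = ΣA·y / ΣA = 58.3995 mm.
Transfer each piece to the centroidal x-axis using Ī + A·d² with d = y − 58.3995:
  flange: d = 10.6005 mm → contributes +225 782 mm⁴
  web: d = -28.3995 mm → contributes +663 917 mm⁴
  hole: d = 10.6005 mm → contributes −1424.67 mm⁴
Total I = 888 275 mm⁴.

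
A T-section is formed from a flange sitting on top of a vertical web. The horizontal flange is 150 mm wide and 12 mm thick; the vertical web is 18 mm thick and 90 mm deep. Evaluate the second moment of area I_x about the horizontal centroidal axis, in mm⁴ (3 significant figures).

Decompose the section into non-overlapping parts with the origin at the bottom-left of its bounding rectangle.
Flange: 150 × 12, A = 1 800 mm², y = 96 mm, Ī = 21 600 mm⁴.
Web: 18 × 90, A = 1 620 mm², y = 45 mm, Ī = 1 093 500 mm⁴.
Centroid: ȳ = ΣA·y / ΣA = 71.842 mm.
Transfer each piece to the horizontal centroidal axis using Ī + A·d² with d = y − 71.842:
  flange: d = 24.158 mm → contributes +1 072 087 mm⁴
  web: d = -26.842 mm → contributes +2 260 708 mm⁴
Total I = 3 332 795 mm⁴.

I_x ≈ 3.33 × 10⁶ mm⁴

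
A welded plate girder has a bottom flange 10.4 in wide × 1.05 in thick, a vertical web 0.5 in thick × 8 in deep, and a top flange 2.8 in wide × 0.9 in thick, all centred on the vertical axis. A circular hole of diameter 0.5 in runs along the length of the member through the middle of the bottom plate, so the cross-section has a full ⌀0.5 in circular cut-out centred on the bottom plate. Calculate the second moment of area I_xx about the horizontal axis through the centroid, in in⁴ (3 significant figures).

Treat the section as a set of non-overlapping primitives; coordinates are from the bounding-box lower-left.
Bottom plate: 10.4 × 1.05, A = 10.92 in², y = 0.525 in, Ī = 1.0033 in⁴.
Web plate: 0.5 × 8, A = 4 in², y = 5.05 in, Ī = 21.333 in⁴.
Top plate: 2.8 × 0.9, A = 2.52 in², y = 9.5 in, Ī = 0.1701 in⁴.
Hole (subtracted): ⌀0.5, A = 0.19635 in², y = 0.525 in, Ī = 0.003068 in⁴.
Centroid: ȳ = ΣA·y / ΣA = 2.8863 in.
Transfer each piece to the horizontal axis through the centroid using Ī + A·d² with d = y − 2.8863:
  bottom plate: d = -2.3613 in → contributes +61.889 in⁴
  web plate: d = 2.1637 in → contributes +40.06 in⁴
  top plate: d = 6.6137 in → contributes +110.4 in⁴
  hole: d = -2.3613 in → contributes −1.0978 in⁴
Total I = 211.25 in⁴.

I_xx ≈ 211 in⁴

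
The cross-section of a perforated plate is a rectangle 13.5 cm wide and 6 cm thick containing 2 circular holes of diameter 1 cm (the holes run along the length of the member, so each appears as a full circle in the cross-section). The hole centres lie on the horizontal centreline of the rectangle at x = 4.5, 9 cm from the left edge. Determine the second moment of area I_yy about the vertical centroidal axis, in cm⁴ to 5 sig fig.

Decompose the section into non-overlapping parts with the origin at the bottom-left of its bounding rectangle.
Plate: 13.5 × 6, A = 81 cm², x = 6.75 cm, Ī = 1230.188 cm⁴.
Hole 1 (subtracted): ⌀1, A = 0.7853982 cm², x = 4.5 cm, Ī = 0.04908739 cm⁴.
Hole 2 (subtracted): ⌀1, A = 0.7853982 cm², x = 9 cm, Ī = 0.04908739 cm⁴.
By symmetry the centroid is at mid-width, x̄ = 6.75 cm.
Transfer each piece to the vertical centroidal axis using Ī + A·d² with d = x − 6.75:
  plate: d = 0 cm → contributes +1230.188 cm⁴
  hole 1: d = -2.25 cm → contributes −4.025166 cm⁴
  hole 2: d = 2.25 cm → contributes −4.025166 cm⁴
Total I = 1222.137 cm⁴.

I_yy ≈ 1222.1 cm⁴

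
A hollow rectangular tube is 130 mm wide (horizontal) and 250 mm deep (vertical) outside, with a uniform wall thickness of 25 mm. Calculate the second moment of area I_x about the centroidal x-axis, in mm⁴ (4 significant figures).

Break the section into simple shapes (no overlaps), measuring from the bottom-left corner of the bounding box.
Outer rectangle: 130 × 250, A = 32 500 mm², y = 125 mm, Ī = 169 270 833 mm⁴.
Inner void (subtracted): 80 × 200, A = 16 000 mm², y = 125 mm, Ī = 53 333 333 mm⁴.
By symmetry the centroid is at mid-height, ȳ = 125 mm.
All pieces are centred on the centroidal x-axis, so I = ΣĪ (holes subtracted) = 115 937 500 mm⁴.

I_x ≈ 1.159 × 10⁸ mm⁴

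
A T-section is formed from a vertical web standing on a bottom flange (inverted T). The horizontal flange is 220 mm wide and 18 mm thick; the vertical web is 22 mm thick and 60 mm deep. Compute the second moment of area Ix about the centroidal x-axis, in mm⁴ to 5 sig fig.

Ix ≈ 2.0087 × 10⁶ mm⁴

Break the section into simple shapes (no overlaps), measuring from the bottom-left corner of the bounding box.
Flange: 220 × 18, A = 3 960 mm², y = 9 mm, Ī = 106 920 mm⁴.
Web: 22 × 60, A = 1 320 mm², y = 48 mm, Ī = 396 000 mm⁴.
Centroid: ȳ = ΣA·y / ΣA = 18.75 mm.
Transfer each piece to the centroidal x-axis using Ī + A·d² with d = y − 18.75:
  flange: d = -9.75 mm → contributes +483367.5 mm⁴
  web: d = 29.25 mm → contributes +1 525 343 mm⁴
Total I = 2 008 710 mm⁴.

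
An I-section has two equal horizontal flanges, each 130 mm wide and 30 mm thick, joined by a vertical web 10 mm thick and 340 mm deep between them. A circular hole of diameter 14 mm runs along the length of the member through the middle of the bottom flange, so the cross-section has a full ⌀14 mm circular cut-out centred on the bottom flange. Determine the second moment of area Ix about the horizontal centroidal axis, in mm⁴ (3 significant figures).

Break the section into simple shapes (no overlaps), measuring from the bottom-left corner of the bounding box.
Bottom flange: 130 × 30, A = 3 900 mm², y = 15 mm, Ī = 292 500 mm⁴.
Web: 10 × 340, A = 3 400 mm², y = 200 mm, Ī = 32 753 333 mm⁴.
Top flange: 130 × 30, A = 3 900 mm², y = 385 mm, Ī = 292 500 mm⁴.
Hole (subtracted): ⌀14, A = 153.94 mm², y = 15 mm, Ī = 1885.7 mm⁴.
Centroid: ȳ = ΣA·y / ΣA = 202.58 mm.
Transfer each piece to the horizontal centroidal axis using Ī + A·d² with d = y − 202.58:
  bottom flange: d = -187.58 mm → contributes +137 516 211 mm⁴
  web: d = -2.5782 mm → contributes +32 775 933 mm⁴
  top flange: d = 182.42 mm → contributes +130 075 635 mm⁴
  hole: d = -187.58 mm → contributes −5 418 283 mm⁴
Total I = 294 949 496 mm⁴.

Ix ≈ 2.95 × 10⁸ mm⁴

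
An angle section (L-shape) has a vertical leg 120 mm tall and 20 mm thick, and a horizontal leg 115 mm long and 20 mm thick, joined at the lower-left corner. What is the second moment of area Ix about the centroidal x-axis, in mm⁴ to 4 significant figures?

Decompose the section into non-overlapping parts with the origin at the bottom-left of its bounding rectangle.
Vertical leg: 20 × 120, A = 2 400 mm², y = 60 mm, Ī = 2 880 000 mm⁴.
Horizontal leg (remainder): 95 × 20, A = 1 900 mm², y = 10 mm, Ī = 63333.3 mm⁴.
Centroid: ȳ = ΣA·y / ΣA = 37.907 mm.
Transfer each piece to the centroidal x-axis using Ī + A·d² with d = y − 37.907:
  vertical leg: d = 22.093 mm → contributes +4 051 444 mm⁴
  horizontal leg (remainder): d = -27.907 mm → contributes +1 543 052 mm⁴
Total I = 5 594 496 mm⁴.

Ix ≈ 5.594 × 10⁶ mm⁴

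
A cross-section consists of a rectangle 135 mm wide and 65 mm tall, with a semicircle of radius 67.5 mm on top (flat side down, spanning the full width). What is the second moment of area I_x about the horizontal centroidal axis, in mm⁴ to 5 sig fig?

Split into non-overlapping primitives; take the origin at the lower-left of the bounding box.
Rectangular body: 135 × 65, A = 8 775 mm², y = 32.5 mm, Ī = 3 089 531 mm⁴.
Semicircular cap: semicircle r = 67.5, A = 7156.941 mm², y = 93.64789 mm, Ī = 2 278 490 mm⁴.
Centroid: ȳ = ΣA·y / ΣA = 59.96883 mm.
Transfer each piece to the horizontal centroidal axis using Ī + A·d² with d = y − 59.96883:
  rectangular body: d = -27.46883 mm → contributes +9 710 592 mm⁴
  semicircular cap: d = 33.67906 mm → contributes +10 396 457 mm⁴
Total I = 20 107 048 mm⁴.

I_x ≈ 2.0107 × 10⁷ mm⁴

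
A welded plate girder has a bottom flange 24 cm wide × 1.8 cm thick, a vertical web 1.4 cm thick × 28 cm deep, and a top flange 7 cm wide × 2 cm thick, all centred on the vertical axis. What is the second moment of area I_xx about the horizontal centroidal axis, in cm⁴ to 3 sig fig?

I_xx ≈ 1.34 × 10⁴ cm⁴

Break the section into simple shapes (no overlaps), measuring from the bottom-left corner of the bounding box.
Bottom plate: 24 × 1.8, A = 43.2 cm², y = 0.9 cm, Ī = 11.664 cm⁴.
Web plate: 1.4 × 28, A = 39.2 cm², y = 15.8 cm, Ī = 2561.1 cm⁴.
Top plate: 7 × 2, A = 14 cm², y = 30.8 cm, Ī = 4.6667 cm⁴.
Centroid: ȳ = ΣA·y / ΣA = 11.301 cm.
Transfer each piece to the horizontal centroidal axis using Ī + A·d² with d = y − 11.301:
  bottom plate: d = -10.401 cm → contributes +4685.3 cm⁴
  web plate: d = 4.4988 cm → contributes +3354.4 cm⁴
  top plate: d = 19.499 cm → contributes +5327.5 cm⁴
Total I = 13 367 cm⁴.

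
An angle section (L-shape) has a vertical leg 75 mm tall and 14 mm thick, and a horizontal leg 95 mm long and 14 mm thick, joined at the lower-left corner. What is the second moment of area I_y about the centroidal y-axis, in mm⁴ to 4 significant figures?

I_y ≈ 1.867 × 10⁶ mm⁴

Treat the section as a set of non-overlapping primitives; coordinates are from the bounding-box lower-left.
Vertical leg: 14 × 75, A = 1 050 mm², x = 7 mm, Ī = 17 150 mm⁴.
Horizontal leg (remainder): 81 × 14, A = 1 134 mm², x = 54.5 mm, Ī = 620 015 mm⁴.
Centroid: x̄ = ΣA·x / ΣA = 31.6635 mm.
Transfer each piece to the centroidal y-axis using Ī + A·d² with d = x − 31.6635:
  vertical leg: d = -24.6635 mm → contributes +655 851 mm⁴
  horizontal leg (remainder): d = 22.8365 mm → contributes +1 211 404 mm⁴
Total I = 1 867 255 mm⁴.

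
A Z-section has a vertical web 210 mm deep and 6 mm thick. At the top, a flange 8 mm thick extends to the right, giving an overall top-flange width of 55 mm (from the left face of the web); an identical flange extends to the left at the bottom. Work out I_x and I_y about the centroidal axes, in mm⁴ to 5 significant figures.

Treat the section as a set of non-overlapping primitives; coordinates are from the bounding-box lower-left.
Web: 6 × 210, A = 1 260 mm², y = 105 mm, Ī = 4 630 500 mm⁴.
Top flange (beyond web): 49 × 8, A = 392 mm², y = 206 mm, Ī = 2090.667 mm⁴.
Bottom flange (beyond web): 49 × 8, A = 392 mm², y = 4 mm, Ī = 2090.667 mm⁴.
Centroid: ȳ = ΣA·y / ΣA = 105 mm.
Transfer each piece to the centroidal x-axis using Ī + A·d² with d = y − 105:
  web: d = 0 mm → contributes +4 630 500 mm⁴
  top flange (beyond web): d = 101 mm → contributes +4 000 883 mm⁴
  bottom flange (beyond web): d = -101 mm → contributes +4 000 883 mm⁴
Total I = 12 632 265 mm⁴.
For the y-axis: x̄ = 52 mm.
Repeating about the centroidal y-axis gives I_y = 753545.3 mm⁴.

I_x ≈ 1.2632 × 10⁷ mm⁴, I_y ≈ 7.5355 × 10⁵ mm⁴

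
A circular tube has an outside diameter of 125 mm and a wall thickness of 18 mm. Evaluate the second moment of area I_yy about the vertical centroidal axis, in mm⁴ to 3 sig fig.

I_yy ≈ 8.90 × 10⁶ mm⁴

Break the section into simple shapes (no overlaps), measuring from the bottom-left corner of the bounding box.
Outer circle: ⌀125, A = 12 272 mm², x = 62.5 mm, Ī = 11 984 225 mm⁴.
Bore (subtracted): ⌀89, A = 6221.1 mm², x = 62.5 mm, Ī = 3 079 853 mm⁴.
By symmetry the centroid is at mid-width, x̄ = 62.5 mm.
All pieces are centred on the vertical centroidal axis, so I = ΣĪ (holes subtracted) = 8 904 372 mm⁴.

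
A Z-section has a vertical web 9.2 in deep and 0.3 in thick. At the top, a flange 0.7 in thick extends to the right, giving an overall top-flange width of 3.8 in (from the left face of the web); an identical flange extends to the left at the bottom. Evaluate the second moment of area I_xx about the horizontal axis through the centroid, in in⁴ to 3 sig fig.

Treat the section as a set of non-overlapping primitives; coordinates are from the bounding-box lower-left.
Web: 0.3 × 9.2, A = 2.76 in², y = 4.6 in, Ī = 19.467 in⁴.
Top flange (beyond web): 3.5 × 0.7, A = 2.45 in², y = 8.85 in, Ī = 0.10004 in⁴.
Bottom flange (beyond web): 3.5 × 0.7, A = 2.45 in², y = 0.35 in, Ī = 0.10004 in⁴.
Centroid: ȳ = ΣA·y / ΣA = 4.6 in.
Transfer each piece to the horizontal axis through the centroid using Ī + A·d² with d = y − 4.6:
  web: d = 0 in → contributes +19.467 in⁴
  top flange (beyond web): d = 4.25 in → contributes +44.353 in⁴
  bottom flange (beyond web): d = -4.25 in → contributes +44.353 in⁴
Total I = 108.17 in⁴.

I_xx ≈ 108 in⁴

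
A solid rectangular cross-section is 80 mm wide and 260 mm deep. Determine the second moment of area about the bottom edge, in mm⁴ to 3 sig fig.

The section: 80 × 260, A = 20 800 mm², y = 130 mm, Ī = 117 173 333 mm⁴.
Transfer it to a horizontal axis along the bottom face using Ī + A·d² with d = y − 0:
  the section: d = 130 mm → contributes +468 693 333 mm⁴
Total I = 468 693 333 mm⁴.

I_base ≈ 4.69 × 10⁸ mm⁴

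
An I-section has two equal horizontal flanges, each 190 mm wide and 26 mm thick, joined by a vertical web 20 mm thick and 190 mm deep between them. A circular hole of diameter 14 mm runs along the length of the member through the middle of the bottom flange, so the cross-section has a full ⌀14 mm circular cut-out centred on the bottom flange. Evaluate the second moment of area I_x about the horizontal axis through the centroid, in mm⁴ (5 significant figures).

Split into non-overlapping primitives; take the origin at the lower-left of the bounding box.
Bottom flange: 190 × 26, A = 4 940 mm², y = 13 mm, Ī = 278286.7 mm⁴.
Web: 20 × 190, A = 3 800 mm², y = 121 mm, Ī = 11 431 667 mm⁴.
Top flange: 190 × 26, A = 4 940 mm², y = 229 mm, Ī = 278286.7 mm⁴.
Hole (subtracted): ⌀14, A = 153.938 mm², y = 13 mm, Ī = 1885.741 mm⁴.
Centroid: ȳ = ΣA·y / ΣA = 122.2291 mm.
Transfer each piece to the horizontal axis through the centroid using Ī + A·d² with d = y − 122.2291:
  bottom flange: d = -109.2291 mm → contributes +59 217 442 mm⁴
  web: d = -1.229131 mm → contributes +11 437 408 mm⁴
  top flange: d = 106.7709 mm → contributes +56 594 377 mm⁴
  hole: d = -109.2291 mm → contributes −1 838 521 mm⁴
Total I = 125 410 706 mm⁴.

I_x ≈ 1.2541 × 10⁸ mm⁴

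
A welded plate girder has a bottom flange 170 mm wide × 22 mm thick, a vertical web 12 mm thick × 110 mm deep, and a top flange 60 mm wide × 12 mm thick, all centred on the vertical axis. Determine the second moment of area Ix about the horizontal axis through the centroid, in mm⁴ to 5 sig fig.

Ix ≈ 1.3337 × 10⁷ mm⁴

Treat the section as a set of non-overlapping primitives; coordinates are from the bounding-box lower-left.
Bottom plate: 170 × 22, A = 3 740 mm², y = 11 mm, Ī = 150846.7 mm⁴.
Web plate: 12 × 110, A = 1 320 mm², y = 77 mm, Ī = 1 331 000 mm⁴.
Top plate: 60 × 12, A = 720 mm², y = 138 mm, Ī = 8 640 mm⁴.
Centroid: ȳ = ΣA·y / ΣA = 41.89273 mm.
Transfer each piece to the horizontal axis through the centroid using Ī + A·d² with d = y − 41.89273:
  bottom plate: d = -30.89273 mm → contributes +3 720 157 mm⁴
  web plate: d = 35.10727 mm → contributes +2 957 927 mm⁴
  top plate: d = 96.10727 mm → contributes +6 658 997 mm⁴
Total I = 13 337 080 mm⁴.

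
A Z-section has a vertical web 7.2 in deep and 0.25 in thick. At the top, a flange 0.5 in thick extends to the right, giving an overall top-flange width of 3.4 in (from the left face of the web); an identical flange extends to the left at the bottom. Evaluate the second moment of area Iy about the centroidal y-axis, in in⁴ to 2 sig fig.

Break the section into simple shapes (no overlaps), measuring from the bottom-left corner of the bounding box.
Web: 0.25 × 7.2, A = 1.8 in², x = 3.275 in, Ī = 0.009375 in⁴.
Top flange (beyond web): 3.15 × 0.5, A = 1.575 in², x = 4.975 in, Ī = 1.302 in⁴.
Bottom flange (beyond web): 3.15 × 0.5, A = 1.575 in², x = 1.575 in, Ī = 1.302 in⁴.
Centroid: x̄ = ΣA·x / ΣA = 3.275 in.
Transfer each piece to the centroidal y-axis using Ī + A·d² with d = x − 3.275:
  web: d = 0 in → contributes +0.009375 in⁴
  top flange (beyond web): d = 1.7 in → contributes +5.854 in⁴
  bottom flange (beyond web): d = -1.7 in → contributes +5.854 in⁴
Total I = 11.72 in⁴.

Iy ≈ 12 in⁴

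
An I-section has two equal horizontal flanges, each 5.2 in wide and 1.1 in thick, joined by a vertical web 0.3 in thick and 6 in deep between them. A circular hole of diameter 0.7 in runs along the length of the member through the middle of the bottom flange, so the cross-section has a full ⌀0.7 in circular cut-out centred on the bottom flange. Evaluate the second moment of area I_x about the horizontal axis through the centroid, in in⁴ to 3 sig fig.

Treat the section as a set of non-overlapping primitives; coordinates are from the bounding-box lower-left.
Bottom flange: 5.2 × 1.1, A = 5.72 in², y = 0.55 in, Ī = 0.57677 in⁴.
Web: 0.3 × 6, A = 1.8 in², y = 4.1 in, Ī = 5.4 in⁴.
Top flange: 5.2 × 1.1, A = 5.72 in², y = 7.65 in, Ī = 0.57677 in⁴.
Hole (subtracted): ⌀0.7, A = 0.38485 in², y = 0.55 in, Ī = 0.011786 in⁴.
Centroid: ȳ = ΣA·y / ΣA = 4.2063 in.
Transfer each piece to the horizontal axis through the centroid using Ī + A·d² with d = y − 4.2063:
  bottom flange: d = -3.6563 in → contributes +77.044 in⁴
  web: d = -0.10628 in → contributes +5.4203 in⁴
  top flange: d = 3.4437 in → contributes +68.412 in⁴
  hole: d = -3.6563 in → contributes −5.1565 in⁴
Total I = 145.72 in⁴.

I_x ≈ 146 in⁴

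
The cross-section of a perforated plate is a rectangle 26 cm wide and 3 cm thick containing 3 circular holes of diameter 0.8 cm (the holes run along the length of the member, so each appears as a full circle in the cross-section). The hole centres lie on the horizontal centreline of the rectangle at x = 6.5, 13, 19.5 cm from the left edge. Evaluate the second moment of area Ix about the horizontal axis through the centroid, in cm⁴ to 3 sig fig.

Break the section into simple shapes (no overlaps), measuring from the bottom-left corner of the bounding box.
Plate: 26 × 3, A = 78 cm², y = 1.5 cm, Ī = 58.5 cm⁴.
Hole 1 (subtracted): ⌀0.8, A = 0.50265 cm², y = 1.5 cm, Ī = 0.020106 cm⁴.
Hole 2 (subtracted): ⌀0.8, A = 0.50265 cm², y = 1.5 cm, Ī = 0.020106 cm⁴.
Hole 3 (subtracted): ⌀0.8, A = 0.50265 cm², y = 1.5 cm, Ī = 0.020106 cm⁴.
By symmetry the centroid is at mid-height, ȳ = 1.5 cm.
All pieces are centred on the horizontal axis through the centroid, so I = ΣĪ (holes subtracted) = 58.44 cm⁴.

Ix ≈ 58.4 cm⁴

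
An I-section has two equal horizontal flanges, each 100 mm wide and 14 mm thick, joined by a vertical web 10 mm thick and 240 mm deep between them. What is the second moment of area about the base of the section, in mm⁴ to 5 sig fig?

Split into non-overlapping primitives; take the origin at the lower-left of the bounding box.
Bottom flange: 100 × 14, A = 1 400 mm², y = 7 mm, Ī = 22866.67 mm⁴.
Web: 10 × 240, A = 2 400 mm², y = 134 mm, Ī = 11 520 000 mm⁴.
Top flange: 100 × 14, A = 1 400 mm², y = 261 mm, Ī = 22866.67 mm⁴.
Transfer each piece to the base of the section using Ī + A·d² with d = y − 0:
  bottom flange: d = 7 mm → contributes +91466.67 mm⁴
  web: d = 134 mm → contributes +54 614 400 mm⁴
  top flange: d = 261 mm → contributes +95 392 267 mm⁴
Total I = 150 098 133 mm⁴.

I_base ≈ 1.5010 × 10⁸ mm⁴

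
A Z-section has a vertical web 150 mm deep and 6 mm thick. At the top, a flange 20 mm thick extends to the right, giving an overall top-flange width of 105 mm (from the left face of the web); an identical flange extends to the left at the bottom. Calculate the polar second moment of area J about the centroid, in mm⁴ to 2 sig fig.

J ≈ 3.3 × 10⁷ mm⁴

Treat the section as a set of non-overlapping primitives; coordinates are from the bounding-box lower-left.
Web: 6 × 150, A = 900 mm², y = 75 mm, Ī = 1 687 500 mm⁴.
Top flange (beyond web): 99 × 20, A = 1 980 mm², y = 140 mm, Ī = 66 000 mm⁴.
Bottom flange (beyond web): 99 × 20, A = 1 980 mm², y = 10 mm, Ī = 66 000 mm⁴.
Centroid: ȳ = ΣA·y / ΣA = 75 mm.
Transfer each piece to the centroidal x-axis using Ī + A·d² with d = y − 75:
  web: d = 0 mm → contributes +1 687 500 mm⁴
  top flange (beyond web): d = 65 mm → contributes +8 431 500 mm⁴
  bottom flange (beyond web): d = -65 mm → contributes +8 431 500 mm⁴
Total I = 18 550 500 mm⁴.
For the y-axis: x̄ = 102 mm.
Repeating about the centroidal y-axis gives I_y = 14 151 780 mm⁴.
Polar second moment: J = I_x + I_y = 32 702 280 mm⁴.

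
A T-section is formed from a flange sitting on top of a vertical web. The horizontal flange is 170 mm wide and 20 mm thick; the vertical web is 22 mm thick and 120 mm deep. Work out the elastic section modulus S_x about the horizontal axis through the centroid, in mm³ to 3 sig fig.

S_x ≈ 1.06 × 10⁵ mm³

Decompose the section into non-overlapping parts with the origin at the bottom-left of its bounding rectangle.
Flange: 170 × 20, A = 3 400 mm², y = 130 mm, Ī = 113 333 mm⁴.
Web: 22 × 120, A = 2 640 mm², y = 60 mm, Ī = 3 168 000 mm⁴.
Centroid: ȳ = ΣA·y / ΣA = 99.404 mm.
Transfer each piece to the horizontal axis through the centroid using Ī + A·d² with d = y − 99.404:
  flange: d = 30.596 mm → contributes +3 296 131 mm⁴
  web: d = -39.404 mm → contributes +7 267 057 mm⁴
Total I = 10 563 188 mm⁴.
Extreme fibre distance c = 99.404 mm; S = I/c = 106 265 mm³.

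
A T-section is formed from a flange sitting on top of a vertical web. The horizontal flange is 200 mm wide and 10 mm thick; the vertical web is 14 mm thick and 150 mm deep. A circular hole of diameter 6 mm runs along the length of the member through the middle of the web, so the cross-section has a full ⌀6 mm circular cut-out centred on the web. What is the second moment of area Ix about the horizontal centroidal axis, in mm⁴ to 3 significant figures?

Ix ≈ 1.05 × 10⁷ mm⁴

Break the section into simple shapes (no overlaps), measuring from the bottom-left corner of the bounding box.
Flange: 200 × 10, A = 2 000 mm², y = 155 mm, Ī = 16 667 mm⁴.
Web: 14 × 150, A = 2 100 mm², y = 75 mm, Ī = 3 937 500 mm⁴.
Hole (subtracted): ⌀6, A = 28.274 mm², y = 75 mm, Ī = 63.617 mm⁴.
Centroid: ȳ = ΣA·y / ΣA = 114.3 mm.
Transfer each piece to the horizontal centroidal axis using Ī + A·d² with d = y − 114.3:
  flange: d = 40.705 mm → contributes +3 330 399 mm⁴
  web: d = -39.295 mm → contributes +7 180 166 mm⁴
  hole: d = -39.295 mm → contributes −43 723 mm⁴
Total I = 10 466 843 mm⁴.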